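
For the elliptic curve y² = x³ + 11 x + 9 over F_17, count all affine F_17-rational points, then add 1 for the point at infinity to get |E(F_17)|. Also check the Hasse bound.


Affine points = {(0, 3), (0, 14), (1, 2), (1, 15), (3, 1), (3, 16), (4, 7), (4, 10), (5, 6), (5, 11), (6, 6), (6, 11), (7, 2), (7, 15), (9, 2), (9, 15), (11, 4), (11, 13), (12, 4), (12, 13), (14, 0), (15, 8), (15, 9)}; affine count = 23; |E(F_17)| = 24.

Discriminant check: Δ ∝ 4a³ + 27b² = 4·11³ + 27·9² = 4·1331 + 27·81 ≡ 14 (mod 17). Nonzero ⇒ E is nonsingular.
For each x ∈ F_17, compute rhs = x³ + 11·x + 9 mod 17, then count y ∈ F_17 with y² ≡ rhs.
  x = 0: rhs = 9, matching y values: 3, 14 (2 points).
  x = 1: rhs = 4, matching y values: 2, 15 (2 points).
  x = 2: rhs = 5, matching y values: none (0 points).
  x = 3: rhs = 1, matching y values: 1, 16 (2 points).
  x = 4: rhs = 15, matching y values: 7, 10 (2 points).
  x = 5: rhs = 2, matching y values: 6, 11 (2 points).
  x = 6: rhs = 2, matching y values: 6, 11 (2 points).
  x = 7: rhs = 4, matching y values: 2, 15 (2 points).
  x = 8: rhs = 14, matching y values: none (0 points).
  x = 9: rhs = 4, matching y values: 2, 15 (2 points).
  x = 10: rhs = 14, matching y values: none (0 points).
  x = 11: rhs = 16, matching y values: 4, 13 (2 points).
  x = 12: rhs = 16, matching y values: 4, 13 (2 points).
  x = 13: rhs = 3, matching y values: none (0 points).
  x = 14: rhs = 0, matching y values: 0 (1 points).
  x = 15: rhs = 13, matching y values: 8, 9 (2 points).
  x = 16: rhs = 14, matching y values: none (0 points).
Total affine count: 23.
Full point count |E(F_17)| = 23 + 1 = 24.
Hasse bound: |24 − (17+1)| = |6| = 6 ≤ 2√17 ≈ 8.2462 ✓.


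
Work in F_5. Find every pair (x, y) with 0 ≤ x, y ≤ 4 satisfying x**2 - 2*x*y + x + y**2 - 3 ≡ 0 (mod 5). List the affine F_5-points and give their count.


Affine F_5-points: {(2, 1), (2, 3), (3, 3), (4, 1), (4, 2)}; count = 5.

For each of the 25 pairs (x, y) ∈ F_5², evaluate f(x, y) mod 5. Record the zeros.
  x = 0: [0↦2, 1↦3, 2↦1, 3↦1, 4↦3]  zeros at y ∈ ∅
  x = 1: [0↦4, 1↦3, 2↦4, 3↦2, 4↦2]  zeros at y ∈ ∅
  x = 2: [0↦3, 1↦0, 2↦4, 3↦0, 4↦3]  zeros at y ∈ {1, 3}
  x = 3: [0↦4, 1↦4, 2↦1, 3↦0, 4↦1]  zeros at y ∈ {3}
  x = 4: [0↦2, 1↦0, 2↦0, 3↦2, 4↦1]  zeros at y ∈ {1, 2}
Collecting zeros: affine points = {(2, 1), (2, 3), (3, 3), (4, 1), (4, 2)}.
Total count |C(F_5)_aff| = 5.


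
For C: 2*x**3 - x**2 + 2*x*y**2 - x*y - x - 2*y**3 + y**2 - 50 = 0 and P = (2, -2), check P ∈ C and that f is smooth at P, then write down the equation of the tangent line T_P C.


Tangent line at P: 29*x - 46*y - 150 = 0.

Step 1: f(2, -2) = 0, so P lies on C.
Step 2: partial derivatives
  f_x(x, y) = 6*x**2 - 2*x + 2*y**2 - y - 1, f_y(x, y) = 4*x*y - x - 6*y**2 + 2*y.
  f_x(P) = 29, f_y(P) = -46 (gradient nonzero, so P is smooth).
Step 3: tangent line at P: 29·(x − 2) + -46·(y − -2) = 0.
Expanding: 29*x - 46*y - 150 = 0.


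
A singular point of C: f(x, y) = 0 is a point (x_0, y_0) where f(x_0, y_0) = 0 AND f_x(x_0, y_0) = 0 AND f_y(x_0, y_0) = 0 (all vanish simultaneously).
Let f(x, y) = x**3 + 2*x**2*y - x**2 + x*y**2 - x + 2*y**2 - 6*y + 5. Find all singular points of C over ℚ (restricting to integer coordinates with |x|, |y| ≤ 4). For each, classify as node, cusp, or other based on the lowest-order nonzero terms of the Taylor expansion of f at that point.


Singular points: {(-1, 2)}; classification: cusp.

Compute partial derivatives:
  f_x = 3*x**2 + 4*x*y - 2*x + y**2 - 1.
  f_y = 2*x**2 + 2*x*y + 4*y - 6.
Scan x_0 ∈ {−4, ..., 4}. For each x_0, f_y(x_0, y) is a polynomial in y; find its integer roots y ∈ {−4, ..., 4}, then test f_x and f at those candidates.
  x = -4: f_y(-4, y) = 26 - 4*y; no integer root y with |y| ≤ 4.
  x = -3: f_y(-3, y) = 12 - 2*y; no integer root y with |y| ≤ 4.
  x = -2: f_y(-2, y) = 2; no integer root y with |y| ≤ 4.
  x = -1: f_y(-1, y) = 2*y - 4; vanishes at y ∈ {2}. (-1, 2): f_x = 0, f = 0 — SINGULAR.
  x = 0: f_y(0, y) = 4*y - 6; no integer root y with |y| ≤ 4.
  x = 1: f_y(1, y) = 6*y - 4; no integer root y with |y| ≤ 4.
  x = 2: f_y(2, y) = 8*y + 2; no integer root y with |y| ≤ 4.
  x = 3: f_y(3, y) = 10*y + 12; no integer root y with |y| ≤ 4.
  x = 4: f_y(4, y) = 12*y + 26; no integer root y with |y| ≤ 4.
Only singular point on the grid: (-1, 2).
Classify: substitute x = -1 + u, y = 2 + v and expand: f = u**3 + 2*u**2*v + u*v**2 + v**2.
No constant or linear terms (consistent with a singular point). Quadratic part: v**2. Cubic part: u**3 + 2*u**2*v + u*v**2.
The quadratic part v**2 is a perfect square, so there is a single (double) tangent line v = 0, i.e. y = 2. Restricting the cubic part to that line (v = 0) leaves u**3 ≠ 0, so f is not divisible by v and the branch is v² ≈ -u**3 to lowest order — this is a cusp.
Classification: cusp.


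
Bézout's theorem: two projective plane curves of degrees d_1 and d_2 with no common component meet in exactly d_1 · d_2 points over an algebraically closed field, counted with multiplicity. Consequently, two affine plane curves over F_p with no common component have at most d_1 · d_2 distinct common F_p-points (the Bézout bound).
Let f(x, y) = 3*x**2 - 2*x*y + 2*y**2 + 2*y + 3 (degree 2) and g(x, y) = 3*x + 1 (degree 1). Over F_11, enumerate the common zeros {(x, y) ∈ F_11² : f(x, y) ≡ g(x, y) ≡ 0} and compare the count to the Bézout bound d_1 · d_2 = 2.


Common zeros: {(7, 3)}; count = 1; Bézout bound = 2.

deg(f) = 2, deg(g) = 1, so Bézout bound = 2.
Scan x ∈ F_11. For each x, list the y ∈ F_11 with f(x, y) ≡ 0 and those with g(x, y) ≡ 0 (mod 11); the common zeros in that column are the intersection.
  x = 0: f ≡ 0 at y ∈ ∅; g ≡ 0 at y ∈ ∅; common: ∅.
  x = 1: f ≡ 0 at y ∈ ∅; g ≡ 0 at y ∈ ∅; common: ∅.
  x = 2: f ≡ 0 at y ∈ {5, 7}; g ≡ 0 at y ∈ ∅; common: ∅.
  x = 3: f ≡ 0 at y ∈ ∅; g ≡ 0 at y ∈ ∅; common: ∅.
  x = 4: f ≡ 0 at y ∈ ∅; g ≡ 0 at y ∈ ∅; common: ∅.
  x = 5: f ≡ 0 at y ∈ {5, 10}; g ≡ 0 at y ∈ ∅; common: ∅.
  x = 6: f ≡ 0 at y ∈ {2, 3}; g ≡ 0 at y ∈ ∅; common: ∅.
  x = 7: f ≡ 0 at y ∈ {3}; g ≡ 0 at y ∈ {0, 1, 2, 3, 4, 5, 6, 7, 8, 9, 10}; common: {3}.
  x = 8: f ≡ 0 at y ∈ {9}; g ≡ 0 at y ∈ ∅; common: ∅.
  x = 9: f ≡ 0 at y ∈ {9, 10}; g ≡ 0 at y ∈ ∅; common: ∅.
  x = 10: f ≡ 0 at y ∈ {2, 7}; g ≡ 0 at y ∈ ∅; common: ∅.
Collecting: common zeros = {(7, 3)}, so the count is 1.
Comparison with the Bézout bound: 1 ≤ 2 = deg(f)·deg(g), as expected for curves with no common component (the affine F_11-count falls short of the bound because intersections may lie at infinity, over extension fields, or carry multiplicity).


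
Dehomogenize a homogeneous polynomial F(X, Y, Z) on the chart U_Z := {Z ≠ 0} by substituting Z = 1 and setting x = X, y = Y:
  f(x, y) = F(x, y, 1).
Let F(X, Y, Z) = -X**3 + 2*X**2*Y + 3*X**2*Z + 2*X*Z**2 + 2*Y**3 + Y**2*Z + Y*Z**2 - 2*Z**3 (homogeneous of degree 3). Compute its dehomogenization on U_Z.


f(x, y) = -x**3 + 2*x**2*y + 3*x**2 + 2*x + 2*y**3 + y**2 + y - 2

On U_Z we set Z = 1. Each monomial c·X^i·Y^j·Z^k in F becomes c·x^i·y^j·1^k = c·x^i·y^j.
Substituting Z = 1: F(X, Y, 1) = -x**3 + 2*x**2*y + 3*x**2 + 2*x + 2*y**3 + y**2 + y - 2.
Note: deg(f) ≤ deg(F) = 3; strict inequality happens when F is divisible by Z (lost terms).


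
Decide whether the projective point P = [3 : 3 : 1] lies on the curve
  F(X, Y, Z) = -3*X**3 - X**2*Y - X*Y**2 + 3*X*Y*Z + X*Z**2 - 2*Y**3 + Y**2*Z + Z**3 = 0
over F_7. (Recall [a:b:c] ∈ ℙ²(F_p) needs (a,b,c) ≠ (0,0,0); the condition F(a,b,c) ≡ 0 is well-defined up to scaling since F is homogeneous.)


F(3,3,1) ≡ 5 (mod 7); P is NOT on the curve.

Evaluate F(3, 3, 1) term-by-term (mod 7).
  -3*X**3 ↦ -3·27·1·1 = -81
  -X**2*Y ↦ -1·9·3·1 = -27
  -X*Y**2 ↦ -1·3·9·1 = -27
  3*X*Y*Z ↦ 3·3·3·1 = 27
  X*Z**2 ↦ 1·3·1·1 = 3
  -2*Y**3 ↦ -2·1·27·1 = -54
  Y**2*Z ↦ 1·1·9·1 = 9
  Z**3 ↦ 1·1·1·1 = 1
Sum: F(3, 3, 1) = (-81) + (-27) + (-27) + (27) + (3) + (-54) + (9) + (1) = -149.
Reducing mod 7: -149 ≡ 5 (mod 7).
Since F(a, b, c) ≡ 5 ≠ 0 (mod 7), P does NOT lie on the curve.


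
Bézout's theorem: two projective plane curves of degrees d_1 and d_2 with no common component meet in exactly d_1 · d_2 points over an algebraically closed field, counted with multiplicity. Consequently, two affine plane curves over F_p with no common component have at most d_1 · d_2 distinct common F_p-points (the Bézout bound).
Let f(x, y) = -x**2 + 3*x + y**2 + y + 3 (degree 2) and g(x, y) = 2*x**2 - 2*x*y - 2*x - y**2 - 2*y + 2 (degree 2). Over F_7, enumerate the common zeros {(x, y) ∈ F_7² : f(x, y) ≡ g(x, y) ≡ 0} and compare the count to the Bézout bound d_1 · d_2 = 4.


Common zeros: {(2, 5), (5, 0)}; count = 2; Bézout bound = 4.

deg(f) = 2, deg(g) = 2, so Bézout bound = 4.
Scan x ∈ F_7. For each x, list the y ∈ F_7 with f(x, y) ≡ 0 and those with g(x, y) ≡ 0 (mod 7); the common zeros in that column are the intersection.
  x = 0: f ≡ 0 at y ∈ ∅; g ≡ 0 at y ∈ ∅; common: ∅.
  x = 1: f ≡ 0 at y ∈ {1, 5}; g ≡ 0 at y ∈ ∅; common: ∅.
  x = 2: f ≡ 0 at y ∈ {1, 5}; g ≡ 0 at y ∈ {3, 5}; common: {5}.
  x = 3: f ≡ 0 at y ∈ ∅; g ≡ 0 at y ∈ {0, 6}; common: ∅.
  x = 4: f ≡ 0 at y ∈ ∅; g ≡ 0 at y ∈ {5, 6}; common: ∅.
  x = 5: f ≡ 0 at y ∈ {0, 6}; g ≡ 0 at y ∈ {0, 2}; common: {0}.
  x = 6: f ≡ 0 at y ∈ ∅; g ≡ 0 at y ∈ ∅; common: ∅.
Collecting: common zeros = {(2, 5), (5, 0)}, so the count is 2.
Comparison with the Bézout bound: 2 ≤ 4 = deg(f)·deg(g), as expected for curves with no common component (the affine F_7-count falls short of the bound because intersections may lie at infinity, over extension fields, or carry multiplicity).


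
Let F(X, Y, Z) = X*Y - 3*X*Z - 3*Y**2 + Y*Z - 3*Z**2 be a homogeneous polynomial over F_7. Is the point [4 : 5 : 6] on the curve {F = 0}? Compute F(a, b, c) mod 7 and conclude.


F(4,5,6) ≡ 5 (mod 7); P is NOT on the curve.

Evaluate F(4, 5, 6) term-by-term (mod 7).
  X*Y ↦ 1·4·5·1 = 20
  -3*X*Z ↦ -3·4·1·6 = -72
  -3*Y**2 ↦ -3·1·25·1 = -75
  Y*Z ↦ 1·1·5·6 = 30
  -3*Z**2 ↦ -3·1·1·36 = -108
Sum: F(4, 5, 6) = (20) + (-72) + (-75) + (30) + (-108) = -205.
Reducing mod 7: -205 ≡ 5 (mod 7).
Since F(a, b, c) ≡ 5 ≠ 0 (mod 7), P does NOT lie on the curve.


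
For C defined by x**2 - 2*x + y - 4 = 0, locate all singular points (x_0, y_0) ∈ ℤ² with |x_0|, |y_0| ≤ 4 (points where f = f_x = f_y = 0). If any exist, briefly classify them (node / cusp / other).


No singular points in the scanned grid; C is smooth there.

Compute partial derivatives:
  f_x = 2*x - 2.
  f_y = 1.
f_y = 1 is a nonzero constant, so f_y never vanishes: no point (x, y) can satisfy f = f_x = f_y = 0. In particular no (x, y) ∈ {−4, ..., 4}² is singular; the curve is smooth.


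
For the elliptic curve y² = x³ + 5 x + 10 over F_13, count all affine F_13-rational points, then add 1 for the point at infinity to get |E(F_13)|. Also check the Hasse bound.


Affine points = {(0, 6), (0, 7), (1, 4), (1, 9), (3, 0), (4, 4), (4, 9), (5, 2), (5, 11), (6, 3), (6, 10), (8, 4), (8, 9), (9, 2), (9, 11), (12, 2), (12, 11)}; affine count = 17; |E(F_13)| = 18.

Discriminant check: Δ ∝ 4a³ + 27b² = 4·5³ + 27·10² = 4·125 + 27·100 ≡ 2 (mod 13). Nonzero ⇒ E is nonsingular.
For each x ∈ F_13, compute rhs = x³ + 5·x + 10 mod 13, then count y ∈ F_13 with y² ≡ rhs.
  x = 0: rhs = 10, matching y values: 6, 7 (2 points).
  x = 1: rhs = 3, matching y values: 4, 9 (2 points).
  x = 2: rhs = 2, matching y values: none (0 points).
  x = 3: rhs = 0, matching y values: 0 (1 points).
  x = 4: rhs = 3, matching y values: 4, 9 (2 points).
  x = 5: rhs = 4, matching y values: 2, 11 (2 points).
  x = 6: rhs = 9, matching y values: 3, 10 (2 points).
  x = 7: rhs = 11, matching y values: none (0 points).
  x = 8: rhs = 3, matching y values: 4, 9 (2 points).
  x = 9: rhs = 4, matching y values: 2, 11 (2 points).
  x = 10: rhs = 7, matching y values: none (0 points).
  x = 11: rhs = 5, matching y values: none (0 points).
  x = 12: rhs = 4, matching y values: 2, 11 (2 points).
Total affine count: 17.
Full point count |E(F_13)| = 17 + 1 = 18.
Hasse bound: |18 − (13+1)| = |4| = 4 ≤ 2√13 ≈ 7.2111 ✓.


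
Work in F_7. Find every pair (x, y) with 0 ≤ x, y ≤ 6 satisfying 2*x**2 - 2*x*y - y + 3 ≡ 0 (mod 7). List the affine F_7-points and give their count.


Affine F_7-points: {(0, 3), (1, 4), (2, 5), (3, 0), (3, 1), (3, 2), (3, 3), (3, 4), (3, 5), (3, 6), (4, 0), (5, 1), (6, 2)}; count = 13.

For each of the 49 pairs (x, y) ∈ F_7², evaluate f(x, y) mod 7. Record the zeros.
  x = 0: [0↦3, 1↦2, 2↦1, 3↦0, 4↦6, 5↦5, 6↦4]  zeros at y ∈ {3}
  x = 1: [0↦5, 1↦2, 2↦6, 3↦3, 4↦0, 5↦4, 6↦1]  zeros at y ∈ {4}
  x = 2: [0↦4, 1↦6, 2↦1, 3↦3, 4↦5, 5↦0, 6↦2]  zeros at y ∈ {5}
  x = 3: [0↦0, 1↦0, 2↦0, 3↦0, 4↦0, 5↦0, 6↦0]  zeros at y ∈ {0, 1, 2, 3, 4, 5, 6}
  x = 4: [0↦0, 1↦5, 2↦3, 3↦1, 4↦6, 5↦4, 6↦2]  zeros at y ∈ {0}
  x = 5: [0↦4, 1↦0, 2↦3, 3↦6, 4↦2, 5↦5, 6↦1]  zeros at y ∈ {1}
  x = 6: [0↦5, 1↦6, 2↦0, 3↦1, 4↦2, 5↦3, 6↦4]  zeros at y ∈ {2}
Collecting zeros: affine points = {(0, 3), (1, 4), (2, 5), (3, 0), (3, 1), (3, 2), (3, 3), (3, 4), (3, 5), (3, 6), (4, 0), (5, 1), (6, 2)}.
Total count |C(F_7)_aff| = 13.


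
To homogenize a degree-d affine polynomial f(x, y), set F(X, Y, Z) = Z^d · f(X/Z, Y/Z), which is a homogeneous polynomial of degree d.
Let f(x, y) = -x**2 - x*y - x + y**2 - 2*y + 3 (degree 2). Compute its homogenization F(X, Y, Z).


F(X, Y, Z) = -X**2 - X*Y - X*Z + Y**2 - 2*Y*Z + 3*Z**2

deg(f) = 2.
Substitute x = X/Z, y = Y/Z into f, then multiply by Z^2.
  monomial -1·x^2·y^0 ↦ -1·X^2·Y^0·Z^0.
  monomial -1·x^1·y^1 ↦ -1·X^1·Y^1·Z^0.
  monomial -1·x^1·y^0 ↦ -1·X^1·Y^0·Z^1.
  monomial 1·x^0·y^2 ↦ 1·X^0·Y^2·Z^0.
  monomial -2·x^0·y^1 ↦ -2·X^0·Y^1·Z^1.
  monomial 3·x^0·y^0 ↦ 3·X^0·Y^0·Z^2.
Collecting: F(X, Y, Z) = -X**2 - X*Y - X*Z + Y**2 - 2*Y*Z + 3*Z**2.


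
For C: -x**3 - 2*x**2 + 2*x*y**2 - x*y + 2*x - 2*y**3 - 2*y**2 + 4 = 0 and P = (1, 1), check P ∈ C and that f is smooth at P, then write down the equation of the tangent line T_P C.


Tangent line at P: -4*x - 7*y + 11 = 0.

Step 1: f(1, 1) = 0, so P lies on C.
Step 2: partial derivatives
  f_x(x, y) = -3*x**2 - 4*x + 2*y**2 - y + 2, f_y(x, y) = 4*x*y - x - 6*y**2 - 4*y.
  f_x(P) = -4, f_y(P) = -7 (gradient nonzero, so P is smooth).
Step 3: tangent line at P: -4·(x − 1) + -7·(y − 1) = 0.
Expanding: -4*x - 7*y + 11 = 0.


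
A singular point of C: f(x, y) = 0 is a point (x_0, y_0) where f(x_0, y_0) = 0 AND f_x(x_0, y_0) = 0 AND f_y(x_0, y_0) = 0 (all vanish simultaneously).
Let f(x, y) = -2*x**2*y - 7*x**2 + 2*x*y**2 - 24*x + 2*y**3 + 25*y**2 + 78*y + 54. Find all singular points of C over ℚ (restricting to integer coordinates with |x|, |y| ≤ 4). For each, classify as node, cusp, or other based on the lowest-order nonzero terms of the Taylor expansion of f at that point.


Singular points: {(-3, -3)}; classification: node.

Compute partial derivatives:
  f_x = -4*x*y - 14*x + 2*y**2 - 24.
  f_y = -2*x**2 + 4*x*y + 6*y**2 + 50*y + 78.
Scan x_0 ∈ {−4, ..., 4}. For each x_0, f_y(x_0, y) is a polynomial in y; find its integer roots y ∈ {−4, ..., 4}, then test f_x and f at those candidates.
  x = -4: f_y(-4, y) = 6*y**2 + 34*y + 46; no integer root y with |y| ≤ 4.
  x = -3: f_y(-3, y) = 6*y**2 + 38*y + 60; vanishes at y ∈ {-3}. (-3, -3): f_x = 0, f = 0 — SINGULAR.
  x = -2: f_y(-2, y) = 6*y**2 + 42*y + 70; no integer root y with |y| ≤ 4.
  x = -1: f_y(-1, y) = 6*y**2 + 46*y + 76; no integer root y with |y| ≤ 4.
  x = 0: f_y(0, y) = 6*y**2 + 50*y + 78; no integer root y with |y| ≤ 4.
  x = 1: f_y(1, y) = 6*y**2 + 54*y + 76; no integer root y with |y| ≤ 4.
  x = 2: f_y(2, y) = 6*y**2 + 58*y + 70; no integer root y with |y| ≤ 4.
  x = 3: f_y(3, y) = 6*y**2 + 62*y + 60; no integer root y with |y| ≤ 4.
  x = 4: f_y(4, y) = 6*y**2 + 66*y + 46; no integer root y with |y| ≤ 4.
Only singular point on the grid: (-3, -3).
Classify: substitute x = -3 + u, y = -3 + v and expand: f = -2*u**2*v - u**2 + 2*u*v**2 + 2*v**3 + v**2.
No constant or linear terms (consistent with a singular point). Quadratic part: -u**2 + v**2. Cubic part: -2*u**2*v + 2*u*v**2 + 2*v**3.
The quadratic part v**2 - u**2 = (v − u)(v + u) splits into two distinct linear factors, so there are two distinct tangent lines y − -3 = ±(x − -3) — this is a node (ordinary double point).
Classification: node.


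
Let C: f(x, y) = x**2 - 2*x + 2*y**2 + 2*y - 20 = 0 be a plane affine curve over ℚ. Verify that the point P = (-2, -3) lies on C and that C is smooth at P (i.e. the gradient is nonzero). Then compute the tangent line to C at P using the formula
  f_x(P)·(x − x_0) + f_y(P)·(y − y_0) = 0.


Tangent line at P: -6*x - 10*y - 42 = 0.

Step 1: f(-2, -3) = 0, so P lies on C.
Step 2: partial derivatives
  f_x(x, y) = 2*x - 2, f_y(x, y) = 4*y + 2.
  f_x(P) = -6, f_y(P) = -10 (gradient nonzero, so P is smooth).
Step 3: tangent line at P: -6·(x − -2) + -10·(y − -3) = 0.
Expanding: -6*x - 10*y - 42 = 0.


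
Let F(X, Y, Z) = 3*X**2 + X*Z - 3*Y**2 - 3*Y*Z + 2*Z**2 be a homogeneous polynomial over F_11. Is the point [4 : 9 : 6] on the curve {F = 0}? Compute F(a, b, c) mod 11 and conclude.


F(4,9,6) ≡ 3 (mod 11); P is NOT on the curve.

Evaluate F(4, 9, 6) term-by-term (mod 11).
  3*X**2 ↦ 3·16·1·1 = 48
  X*Z ↦ 1·4·1·6 = 24
  -3*Y**2 ↦ -3·1·81·1 = -243
  -3*Y*Z ↦ -3·1·9·6 = -162
  2*Z**2 ↦ 2·1·1·36 = 72
Sum: F(4, 9, 6) = (48) + (24) + (-243) + (-162) + (72) = -261.
Reducing mod 11: -261 ≡ 3 (mod 11).
Since F(a, b, c) ≡ 3 ≠ 0 (mod 11), P does NOT lie on the curve.


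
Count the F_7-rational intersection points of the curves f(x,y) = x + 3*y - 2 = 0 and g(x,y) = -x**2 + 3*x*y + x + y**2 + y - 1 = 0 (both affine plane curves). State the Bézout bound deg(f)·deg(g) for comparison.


Common zeros: ∅; count = 0; Bézout bound = 2.

deg(f) = 1, deg(g) = 2, so Bézout bound = 2.
Scan x ∈ F_7. For each x, list the y ∈ F_7 with f(x, y) ≡ 0 and those with g(x, y) ≡ 0 (mod 7); the common zeros in that column are the intersection.
  x = 0: f ≡ 0 at y ∈ {3}; g ≡ 0 at y ∈ ∅; common: ∅.
  x = 1: f ≡ 0 at y ∈ {5}; g ≡ 0 at y ∈ ∅; common: ∅.
  x = 2: f ≡ 0 at y ∈ {0}; g ≡ 0 at y ∈ ∅; common: ∅.
  x = 3: f ≡ 0 at y ∈ {2}; g ≡ 0 at y ∈ {0, 4}; common: ∅.
  x = 4: f ≡ 0 at y ∈ {4}; g ≡ 0 at y ∈ {3, 5}; common: ∅.
  x = 5: f ≡ 0 at y ∈ {6}; g ≡ 0 at y ∈ {0, 5}; common: ∅.
  x = 6: f ≡ 0 at y ∈ {1}; g ≡ 0 at y ∈ {3, 6}; common: ∅.
Collecting: common zeros = ∅, so the count is 0.
Comparison with the Bézout bound: 0 ≤ 2 = deg(f)·deg(g), as expected for curves with no common component (the affine F_7-count falls short of the bound because intersections may lie at infinity, over extension fields, or carry multiplicity).


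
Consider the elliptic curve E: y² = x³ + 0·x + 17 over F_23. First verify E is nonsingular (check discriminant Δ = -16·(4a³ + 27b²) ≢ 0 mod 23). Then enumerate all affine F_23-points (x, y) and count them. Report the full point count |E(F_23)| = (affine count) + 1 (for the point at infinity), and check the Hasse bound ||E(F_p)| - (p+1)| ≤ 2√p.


Affine points = {(1, 8), (1, 15), (2, 5), (2, 18), (4, 9), (4, 14), (5, 2), (5, 21), (6, 7), (6, 16), (8, 0), (13, 11), (13, 12), (14, 1), (14, 22), (17, 10), (17, 13), (20, 6), (20, 17), (21, 3), (21, 20), (22, 4), (22, 19)}; affine count = 23; |E(F_23)| = 24.

Discriminant check: Δ ∝ 4a³ + 27b² = 4·0³ + 27·17² = 4·0 + 27·289 ≡ 6 (mod 23). Nonzero ⇒ E is nonsingular.
For each x ∈ F_23, compute rhs = x³ + 0·x + 17 mod 23, then count y ∈ F_23 with y² ≡ rhs.
  x = 0: rhs = 17, matching y values: none (0 points).
  x = 1: rhs = 18, matching y values: 8, 15 (2 points).
  x = 2: rhs = 2, matching y values: 5, 18 (2 points).
  x = 3: rhs = 21, matching y values: none (0 points).
  x = 4: rhs = 12, matching y values: 9, 14 (2 points).
  x = 5: rhs = 4, matching y values: 2, 21 (2 points).
  x = 6: rhs = 3, matching y values: 7, 16 (2 points).
  x = 7: rhs = 15, matching y values: none (0 points).
  x = 8: rhs = 0, matching y values: 0 (1 points).
  x = 9: rhs = 10, matching y values: none (0 points).
  x = 10: rhs = 5, matching y values: none (0 points).
  x = 11: rhs = 14, matching y values: none (0 points).
  x = 12: rhs = 20, matching y values: none (0 points).
  x = 13: rhs = 6, matching y values: 11, 12 (2 points).
  x = 14: rhs = 1, matching y values: 1, 22 (2 points).
  x = 15: rhs = 11, matching y values: none (0 points).
  x = 16: rhs = 19, matching y values: none (0 points).
  x = 17: rhs = 8, matching y values: 10, 13 (2 points).
  x = 18: rhs = 7, matching y values: none (0 points).
  x = 19: rhs = 22, matching y values: none (0 points).
  x = 20: rhs = 13, matching y values: 6, 17 (2 points).
  x = 21: rhs = 9, matching y values: 3, 20 (2 points).
  x = 22: rhs = 16, matching y values: 4, 19 (2 points).
Total affine count: 23.
Full point count |E(F_23)| = 23 + 1 = 24.
Hasse bound: |24 − (23+1)| = |0| = 0 ≤ 2√23 ≈ 9.5917 ✓.


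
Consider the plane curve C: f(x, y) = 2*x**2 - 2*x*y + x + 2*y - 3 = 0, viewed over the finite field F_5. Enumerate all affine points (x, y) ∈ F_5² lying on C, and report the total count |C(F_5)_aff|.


Affine F_5-points: {(0, 4), (1, 0), (1, 1), (1, 2), (1, 3), (1, 4), (2, 1), (3, 2), (4, 3)}; count = 9.

For each of the 25 pairs (x, y) ∈ F_5², evaluate f(x, y) mod 5. Record the zeros.
  x = 0: [0↦2, 1↦4, 2↦1, 3↦3, 4↦0]  zeros at y ∈ {4}
  x = 1: [0↦0, 1↦0, 2↦0, 3↦0, 4↦0]  zeros at y ∈ {0, 1, 2, 3, 4}
  x = 2: [0↦2, 1↦0, 2↦3, 3↦1, 4↦4]  zeros at y ∈ {1}
  x = 3: [0↦3, 1↦4, 2↦0, 3↦1, 4↦2]  zeros at y ∈ {2}
  x = 4: [0↦3, 1↦2, 2↦1, 3↦0, 4↦4]  zeros at y ∈ {3}
Collecting zeros: affine points = {(0, 4), (1, 0), (1, 1), (1, 2), (1, 3), (1, 4), (2, 1), (3, 2), (4, 3)}.
Total count |C(F_5)_aff| = 9.


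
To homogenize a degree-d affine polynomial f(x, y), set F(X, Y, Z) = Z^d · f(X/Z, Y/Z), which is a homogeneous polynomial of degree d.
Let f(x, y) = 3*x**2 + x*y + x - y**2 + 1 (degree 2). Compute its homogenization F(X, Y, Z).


F(X, Y, Z) = 3*X**2 + X*Y + X*Z - Y**2 + Z**2

deg(f) = 2.
Substitute x = X/Z, y = Y/Z into f, then multiply by Z^2.
  monomial 3·x^2·y^0 ↦ 3·X^2·Y^0·Z^0.
  monomial 1·x^1·y^1 ↦ 1·X^1·Y^1·Z^0.
  monomial 1·x^1·y^0 ↦ 1·X^1·Y^0·Z^1.
  monomial -1·x^0·y^2 ↦ -1·X^0·Y^2·Z^0.
  monomial 1·x^0·y^0 ↦ 1·X^0·Y^0·Z^2.
Collecting: F(X, Y, Z) = 3*X**2 + X*Y + X*Z - Y**2 + Z**2.


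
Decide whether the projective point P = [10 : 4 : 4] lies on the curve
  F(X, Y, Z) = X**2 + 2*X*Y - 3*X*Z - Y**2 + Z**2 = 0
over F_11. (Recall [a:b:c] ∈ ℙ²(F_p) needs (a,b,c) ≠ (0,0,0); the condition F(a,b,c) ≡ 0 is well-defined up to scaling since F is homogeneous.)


F(10,4,4) ≡ 5 (mod 11); P is NOT on the curve.

Evaluate F(10, 4, 4) term-by-term (mod 11).
  X**2 ↦ 1·100·1·1 = 100
  2*X*Y ↦ 2·10·4·1 = 80
  -3*X*Z ↦ -3·10·1·4 = -120
  -Y**2 ↦ -1·1·16·1 = -16
  Z**2 ↦ 1·1·1·16 = 16
Sum: F(10, 4, 4) = (100) + (80) + (-120) + (-16) + (16) = 60.
Reducing mod 11: 60 ≡ 5 (mod 11).
Since F(a, b, c) ≡ 5 ≠ 0 (mod 11), P does NOT lie on the curve.


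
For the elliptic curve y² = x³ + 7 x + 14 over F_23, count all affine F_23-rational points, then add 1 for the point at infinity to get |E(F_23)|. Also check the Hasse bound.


Affine points = {(2, 6), (2, 17), (3, 4), (3, 19), (5, 6), (5, 17), (9, 1), (9, 22), (10, 7), (10, 16), (12, 3), (12, 20), (13, 5), (13, 18), (14, 2), (14, 21), (16, 6), (16, 17), (17, 3), (17, 20), (20, 9), (20, 14), (22, 11), (22, 12)}; affine count = 24; |E(F_23)| = 25.

Discriminant check: Δ ∝ 4a³ + 27b² = 4·7³ + 27·14² = 4·343 + 27·196 ≡ 17 (mod 23). Nonzero ⇒ E is nonsingular.
For each x ∈ F_23, compute rhs = x³ + 7·x + 14 mod 23, then count y ∈ F_23 with y² ≡ rhs.
  x = 0: rhs = 14, matching y values: none (0 points).
  x = 1: rhs = 22, matching y values: none (0 points).
  x = 2: rhs = 13, matching y values: 6, 17 (2 points).
  x = 3: rhs = 16, matching y values: 4, 19 (2 points).
  x = 4: rhs = 14, matching y values: none (0 points).
  x = 5: rhs = 13, matching y values: 6, 17 (2 points).
  x = 6: rhs = 19, matching y values: none (0 points).
  x = 7: rhs = 15, matching y values: none (0 points).
  x = 8: rhs = 7, matching y values: none (0 points).
  x = 9: rhs = 1, matching y values: 1, 22 (2 points).
  x = 10: rhs = 3, matching y values: 7, 16 (2 points).
  x = 11: rhs = 19, matching y values: none (0 points).
  x = 12: rhs = 9, matching y values: 3, 20 (2 points).
  x = 13: rhs = 2, matching y values: 5, 18 (2 points).
  x = 14: rhs = 4, matching y values: 2, 21 (2 points).
  x = 15: rhs = 21, matching y values: none (0 points).
  x = 16: rhs = 13, matching y values: 6, 17 (2 points).
  x = 17: rhs = 9, matching y values: 3, 20 (2 points).
  x = 18: rhs = 15, matching y values: none (0 points).
  x = 19: rhs = 14, matching y values: none (0 points).
  x = 20: rhs = 12, matching y values: 9, 14 (2 points).
  x = 21: rhs = 15, matching y values: none (0 points).
  x = 22: rhs = 6, matching y values: 11, 12 (2 points).
Total affine count: 24.
Full point count |E(F_23)| = 24 + 1 = 25.
Hasse bound: |25 − (23+1)| = |1| = 1 ≤ 2√23 ≈ 9.5917 ✓.


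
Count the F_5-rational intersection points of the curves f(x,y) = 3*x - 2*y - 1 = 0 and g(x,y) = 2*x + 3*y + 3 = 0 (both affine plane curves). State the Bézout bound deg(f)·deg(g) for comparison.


Common zeros: {(4, 3)}; count = 1; Bézout bound = 1.

deg(f) = 1, deg(g) = 1, so Bézout bound = 1.
Scan x ∈ F_5. For each x, list the y ∈ F_5 with f(x, y) ≡ 0 and those with g(x, y) ≡ 0 (mod 5); the common zeros in that column are the intersection.
  x = 0: f ≡ 0 at y ∈ {2}; g ≡ 0 at y ∈ {4}; common: ∅.
  x = 1: f ≡ 0 at y ∈ {1}; g ≡ 0 at y ∈ {0}; common: ∅.
  x = 2: f ≡ 0 at y ∈ {0}; g ≡ 0 at y ∈ {1}; common: ∅.
  x = 3: f ≡ 0 at y ∈ {4}; g ≡ 0 at y ∈ {2}; common: ∅.
  x = 4: f ≡ 0 at y ∈ {3}; g ≡ 0 at y ∈ {3}; common: {3}.
Collecting: common zeros = {(4, 3)}, so the count is 1.
Comparison with the Bézout bound: 1 ≤ 1 = deg(f)·deg(g), as expected for curves with no common component (the bound is attained).


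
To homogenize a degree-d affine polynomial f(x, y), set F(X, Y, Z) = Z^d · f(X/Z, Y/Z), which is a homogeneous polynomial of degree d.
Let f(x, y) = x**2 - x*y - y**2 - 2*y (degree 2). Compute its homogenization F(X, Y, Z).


F(X, Y, Z) = X**2 - X*Y - Y**2 - 2*Y*Z

deg(f) = 2.
Substitute x = X/Z, y = Y/Z into f, then multiply by Z^2.
  monomial 1·x^2·y^0 ↦ 1·X^2·Y^0·Z^0.
  monomial -1·x^1·y^1 ↦ -1·X^1·Y^1·Z^0.
  monomial -1·x^0·y^2 ↦ -1·X^0·Y^2·Z^0.
  monomial -2·x^0·y^1 ↦ -2·X^0·Y^1·Z^1.
Collecting: F(X, Y, Z) = X**2 - X*Y - Y**2 - 2*Y*Z.


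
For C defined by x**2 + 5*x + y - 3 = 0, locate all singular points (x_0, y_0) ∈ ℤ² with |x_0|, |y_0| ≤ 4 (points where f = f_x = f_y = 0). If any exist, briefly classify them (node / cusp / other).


No singular points in the scanned grid; C is smooth there.

Compute partial derivatives:
  f_x = 2*x + 5.
  f_y = 1.
f_y = 1 is a nonzero constant, so f_y never vanishes: no point (x, y) can satisfy f = f_x = f_y = 0. In particular no (x, y) ∈ {−4, ..., 4}² is singular; the curve is smooth.


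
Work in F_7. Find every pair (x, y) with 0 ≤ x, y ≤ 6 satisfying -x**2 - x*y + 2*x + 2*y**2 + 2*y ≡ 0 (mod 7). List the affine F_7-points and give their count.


Affine F_7-points: {(0, 0), (0, 6), (1, 5), (2, 0), (3, 5), (3, 6)}; count = 6.

For each of the 49 pairs (x, y) ∈ F_7², evaluate f(x, y) mod 7. Record the zeros.
  x = 0: [0↦0, 1↦4, 2↦5, 3↦3, 4↦5, 5↦4, 6↦0]  zeros at y ∈ {0, 6}
  x = 1: [0↦1, 1↦4, 2↦4, 3↦1, 4↦2, 5↦0, 6↦2]  zeros at y ∈ {5}
  x = 2: [0↦0, 1↦2, 2↦1, 3↦4, 4↦4, 5↦1, 6↦2]  zeros at y ∈ {0}
  x = 3: [0↦4, 1↦5, 2↦3, 3↦5, 4↦4, 5↦0, 6↦0]  zeros at y ∈ {5, 6}
  x = 4: [0↦6, 1↦6, 2↦3, 3↦4, 4↦2, 5↦4, 6↦3]  zeros at y ∈ ∅
  x = 5: [0↦6, 1↦5, 2↦1, 3↦1, 4↦5, 5↦6, 6↦4]  zeros at y ∈ ∅
  x = 6: [0↦4, 1↦2, 2↦4, 3↦3, 4↦6, 5↦6, 6↦3]  zeros at y ∈ ∅
Collecting zeros: affine points = {(0, 0), (0, 6), (1, 5), (2, 0), (3, 5), (3, 6)}.
Total count |C(F_7)_aff| = 6.


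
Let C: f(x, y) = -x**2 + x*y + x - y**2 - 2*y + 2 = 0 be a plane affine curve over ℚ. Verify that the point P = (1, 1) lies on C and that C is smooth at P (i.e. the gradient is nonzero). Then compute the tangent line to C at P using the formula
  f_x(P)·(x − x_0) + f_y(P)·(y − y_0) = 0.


Tangent line at P: 3 - 3*y = 0.

Step 1: f(1, 1) = 0, so P lies on C.
Step 2: partial derivatives
  f_x(x, y) = -2*x + y + 1, f_y(x, y) = x - 2*y - 2.
  f_x(P) = 0, f_y(P) = -3 (gradient nonzero, so P is smooth).
Step 3: tangent line at P: 0·(x − 1) + -3·(y − 1) = 0.
Expanding: 3 - 3*y = 0.


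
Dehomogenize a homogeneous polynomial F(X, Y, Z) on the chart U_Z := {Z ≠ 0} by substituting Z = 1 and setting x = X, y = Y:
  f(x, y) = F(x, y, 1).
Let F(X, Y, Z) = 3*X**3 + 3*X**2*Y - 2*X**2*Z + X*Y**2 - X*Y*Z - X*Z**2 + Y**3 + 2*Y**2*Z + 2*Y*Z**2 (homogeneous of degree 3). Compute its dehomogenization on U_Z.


f(x, y) = 3*x**3 + 3*x**2*y - 2*x**2 + x*y**2 - x*y - x + y**3 + 2*y**2 + 2*y

On U_Z we set Z = 1. Each monomial c·X^i·Y^j·Z^k in F becomes c·x^i·y^j·1^k = c·x^i·y^j.
Substituting Z = 1: F(X, Y, 1) = 3*x**3 + 3*x**2*y - 2*x**2 + x*y**2 - x*y - x + y**3 + 2*y**2 + 2*y.
Note: deg(f) ≤ deg(F) = 3; strict inequality happens when F is divisible by Z (lost terms).


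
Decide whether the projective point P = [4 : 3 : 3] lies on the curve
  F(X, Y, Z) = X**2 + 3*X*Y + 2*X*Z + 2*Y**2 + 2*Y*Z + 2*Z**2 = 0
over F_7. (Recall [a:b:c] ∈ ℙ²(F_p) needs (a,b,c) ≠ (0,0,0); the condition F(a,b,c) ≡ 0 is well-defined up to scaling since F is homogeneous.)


F(4,3,3) ≡ 4 (mod 7); P is NOT on the curve.

Evaluate F(4, 3, 3) term-by-term (mod 7).
  X**2 ↦ 1·16·1·1 = 16
  3*X*Y ↦ 3·4·3·1 = 36
  2*X*Z ↦ 2·4·1·3 = 24
  2*Y**2 ↦ 2·1·9·1 = 18
  2*Y*Z ↦ 2·1·3·3 = 18
  2*Z**2 ↦ 2·1·1·9 = 18
Sum: F(4, 3, 3) = (16) + (36) + (24) + (18) + (18) + (18) = 130.
Reducing mod 7: 130 ≡ 4 (mod 7).
Since F(a, b, c) ≡ 4 ≠ 0 (mod 7), P does NOT lie on the curve.


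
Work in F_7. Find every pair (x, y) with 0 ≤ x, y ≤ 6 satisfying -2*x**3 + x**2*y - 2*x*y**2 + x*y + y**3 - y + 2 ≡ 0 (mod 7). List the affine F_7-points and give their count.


Affine F_7-points: {(1, 0), (1, 1), (2, 0), (3, 6), (4, 0), (4, 2), (4, 6), (5, 3)}; count = 8.

For each of the 49 pairs (x, y) ∈ F_7², evaluate f(x, y) mod 7. Record the zeros.
  x = 0: [0↦2, 1↦2, 2↦1, 3↦5, 4↦6, 5↦3, 6↦2]  zeros at y ∈ ∅
  x = 1: [0↦0, 1↦0, 2↦2, 3↦5, 4↦1, 5↦3, 6↦3]  zeros at y ∈ {0, 1}
  x = 2: [0↦0, 1↦2, 2↦2, 3↦6, 4↦6, 5↦1, 6↦4]  zeros at y ∈ {0}
  x = 3: [0↦4, 1↦3, 2↦3, 3↦3, 4↦2, 5↦6, 6↦0]  zeros at y ∈ {6}
  x = 4: [0↦0, 1↦5, 2↦0, 3↦5, 4↦5, 5↦6, 6↦0]  zeros at y ∈ {0, 2, 6}
  x = 5: [0↦4, 1↦3, 2↦2, 3↦0, 4↦3, 5↦3, 6↦6]  zeros at y ∈ {3}
  x = 6: [0↦4, 1↦6, 2↦4, 3↦4, 4↦5, 5↦6, 6↦6]  zeros at y ∈ ∅
Collecting zeros: affine points = {(1, 0), (1, 1), (2, 0), (3, 6), (4, 0), (4, 2), (4, 6), (5, 3)}.
Total count |C(F_7)_aff| = 8.


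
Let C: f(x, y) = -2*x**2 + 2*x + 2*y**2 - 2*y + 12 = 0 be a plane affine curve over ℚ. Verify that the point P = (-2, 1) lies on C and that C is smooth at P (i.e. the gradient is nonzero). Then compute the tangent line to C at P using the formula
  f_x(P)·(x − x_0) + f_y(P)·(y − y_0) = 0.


Tangent line at P: 10*x + 2*y + 18 = 0.

Step 1: f(-2, 1) = 0, so P lies on C.
Step 2: partial derivatives
  f_x(x, y) = 2 - 4*x, f_y(x, y) = 4*y - 2.
  f_x(P) = 10, f_y(P) = 2 (gradient nonzero, so P is smooth).
Step 3: tangent line at P: 10·(x − -2) + 2·(y − 1) = 0.
Expanding: 10*x + 2*y + 18 = 0.


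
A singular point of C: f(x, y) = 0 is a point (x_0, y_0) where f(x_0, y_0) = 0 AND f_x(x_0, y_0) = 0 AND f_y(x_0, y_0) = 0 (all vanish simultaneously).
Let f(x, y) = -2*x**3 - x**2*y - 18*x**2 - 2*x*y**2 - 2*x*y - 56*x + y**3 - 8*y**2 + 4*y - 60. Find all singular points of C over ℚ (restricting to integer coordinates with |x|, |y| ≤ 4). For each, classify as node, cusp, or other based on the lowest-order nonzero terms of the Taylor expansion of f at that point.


Singular points: {(-3, 1)}; classification: node.

Compute partial derivatives:
  f_x = -6*x**2 - 2*x*y - 36*x - 2*y**2 - 2*y - 56.
  f_y = -x**2 - 4*x*y - 2*x + 3*y**2 - 16*y + 4.
Scan x_0 ∈ {−4, ..., 4}. For each x_0, f_y(x_0, y) is a polynomial in y; find its integer roots y ∈ {−4, ..., 4}, then test f_x and f at those candidates.
  x = -4: f_y(-4, y) = 3*y**2 - 4; no integer root y with |y| ≤ 4.
  x = -3: f_y(-3, y) = 3*y**2 - 4*y + 1; vanishes at y ∈ {1}. (-3, 1): f_x = 0, f = 0 — SINGULAR.
  x = -2: f_y(-2, y) = 3*y**2 - 8*y + 4; vanishes at y ∈ {2}. (-2, 2): f_x = -12 ≠ 0.
  x = -1: f_y(-1, y) = 3*y**2 - 12*y + 5; no integer root y with |y| ≤ 4.
  x = 0: f_y(0, y) = 3*y**2 - 16*y + 4; no integer root y with |y| ≤ 4.
  x = 1: f_y(1, y) = 3*y**2 - 20*y + 1; no integer root y with |y| ≤ 4.
  x = 2: f_y(2, y) = 3*y**2 - 24*y - 4; no integer root y with |y| ≤ 4.
  x = 3: f_y(3, y) = 3*y**2 - 28*y - 11; no integer root y with |y| ≤ 4.
  x = 4: f_y(4, y) = 3*y**2 - 32*y - 20; no integer root y with |y| ≤ 4.
Only singular point on the grid: (-3, 1).
Classify: substitute x = -3 + u, y = 1 + v and expand: f = -2*u**3 - u**2*v - u**2 - 2*u*v**2 + v**3 + v**2.
No constant or linear terms (consistent with a singular point). Quadratic part: -u**2 + v**2. Cubic part: -2*u**3 - u**2*v - 2*u*v**2 + v**3.
The quadratic part v**2 - u**2 = (v − u)(v + u) splits into two distinct linear factors, so there are two distinct tangent lines y − 1 = ±(x − -3) — this is a node (ordinary double point).
Classification: node.


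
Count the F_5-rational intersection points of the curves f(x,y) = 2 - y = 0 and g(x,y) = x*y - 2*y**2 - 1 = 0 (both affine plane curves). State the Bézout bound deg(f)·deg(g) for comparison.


Common zeros: {(2, 2)}; count = 1; Bézout bound = 2.

deg(f) = 1, deg(g) = 2, so Bézout bound = 2.
Scan x ∈ F_5. For each x, list the y ∈ F_5 with f(x, y) ≡ 0 and those with g(x, y) ≡ 0 (mod 5); the common zeros in that column are the intersection.
  x = 0: f ≡ 0 at y ∈ {2}; g ≡ 0 at y ∈ ∅; common: ∅.
  x = 1: f ≡ 0 at y ∈ {2}; g ≡ 0 at y ∈ ∅; common: ∅.
  x = 2: f ≡ 0 at y ∈ {2}; g ≡ 0 at y ∈ {2, 4}; common: {2}.
  x = 3: f ≡ 0 at y ∈ {2}; g ≡ 0 at y ∈ {1, 3}; common: ∅.
  x = 4: f ≡ 0 at y ∈ {2}; g ≡ 0 at y ∈ ∅; common: ∅.
Collecting: common zeros = {(2, 2)}, so the count is 1.
Comparison with the Bézout bound: 1 ≤ 2 = deg(f)·deg(g), as expected for curves with no common component (the affine F_5-count falls short of the bound because intersections may lie at infinity, over extension fields, or carry multiplicity).


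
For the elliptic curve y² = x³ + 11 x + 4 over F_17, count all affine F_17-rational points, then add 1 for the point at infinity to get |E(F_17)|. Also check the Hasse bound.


Affine points = {(0, 2), (0, 15), (1, 4), (1, 13), (2, 0), (3, 8), (3, 9), (7, 4), (7, 13), (8, 3), (8, 14), (9, 4), (9, 13), (10, 3), (10, 14), (13, 7), (13, 10), (15, 5), (15, 12), (16, 3), (16, 14)}; affine count = 21; |E(F_17)| = 22.

Discriminant check: Δ ∝ 4a³ + 27b² = 4·11³ + 27·4² = 4·1331 + 27·16 ≡ 10 (mod 17). Nonzero ⇒ E is nonsingular.
For each x ∈ F_17, compute rhs = x³ + 11·x + 4 mod 17, then count y ∈ F_17 with y² ≡ rhs.
  x = 0: rhs = 4, matching y values: 2, 15 (2 points).
  x = 1: rhs = 16, matching y values: 4, 13 (2 points).
  x = 2: rhs = 0, matching y values: 0 (1 points).
  x = 3: rhs = 13, matching y values: 8, 9 (2 points).
  x = 4: rhs = 10, matching y values: none (0 points).
  x = 5: rhs = 14, matching y values: none (0 points).
  x = 6: rhs = 14, matching y values: none (0 points).
  x = 7: rhs = 16, matching y values: 4, 13 (2 points).
  x = 8: rhs = 9, matching y values: 3, 14 (2 points).
  x = 9: rhs = 16, matching y values: 4, 13 (2 points).
  x = 10: rhs = 9, matching y values: 3, 14 (2 points).
  x = 11: rhs = 11, matching y values: none (0 points).
  x = 12: rhs = 11, matching y values: none (0 points).
  x = 13: rhs = 15, matching y values: 7, 10 (2 points).
  x = 14: rhs = 12, matching y values: none (0 points).
  x = 15: rhs = 8, matching y values: 5, 12 (2 points).
  x = 16: rhs = 9, matching y values: 3, 14 (2 points).
Total affine count: 21.
Full point count |E(F_17)| = 21 + 1 = 22.
Hasse bound: |22 − (17+1)| = |4| = 4 ≤ 2√17 ≈ 8.2462 ✓.


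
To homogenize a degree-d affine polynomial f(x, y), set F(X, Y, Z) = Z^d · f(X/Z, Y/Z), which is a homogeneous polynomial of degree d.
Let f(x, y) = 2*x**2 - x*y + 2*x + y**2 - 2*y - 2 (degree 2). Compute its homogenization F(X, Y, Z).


F(X, Y, Z) = 2*X**2 - X*Y + 2*X*Z + Y**2 - 2*Y*Z - 2*Z**2

deg(f) = 2.
Substitute x = X/Z, y = Y/Z into f, then multiply by Z^2.
  monomial 2·x^2·y^0 ↦ 2·X^2·Y^0·Z^0.
  monomial -1·x^1·y^1 ↦ -1·X^1·Y^1·Z^0.
  monomial 2·x^1·y^0 ↦ 2·X^1·Y^0·Z^1.
  monomial 1·x^0·y^2 ↦ 1·X^0·Y^2·Z^0.
  monomial -2·x^0·y^1 ↦ -2·X^0·Y^1·Z^1.
  monomial -2·x^0·y^0 ↦ -2·X^0·Y^0·Z^2.
Collecting: F(X, Y, Z) = 2*X**2 - X*Y + 2*X*Z + Y**2 - 2*Y*Z - 2*Z**2.


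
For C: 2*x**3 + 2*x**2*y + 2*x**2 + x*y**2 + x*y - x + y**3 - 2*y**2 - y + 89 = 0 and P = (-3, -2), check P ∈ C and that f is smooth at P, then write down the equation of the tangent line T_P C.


Tangent line at P: 67*x + 46*y + 293 = 0.

Step 1: f(-3, -2) = 0, so P lies on C.
Step 2: partial derivatives
  f_x(x, y) = 6*x**2 + 4*x*y + 4*x + y**2 + y - 1, f_y(x, y) = 2*x**2 + 2*x*y + x + 3*y**2 - 4*y - 1.
  f_x(P) = 67, f_y(P) = 46 (gradient nonzero, so P is smooth).
Step 3: tangent line at P: 67·(x − -3) + 46·(y − -2) = 0.
Expanding: 67*x + 46*y + 293 = 0.


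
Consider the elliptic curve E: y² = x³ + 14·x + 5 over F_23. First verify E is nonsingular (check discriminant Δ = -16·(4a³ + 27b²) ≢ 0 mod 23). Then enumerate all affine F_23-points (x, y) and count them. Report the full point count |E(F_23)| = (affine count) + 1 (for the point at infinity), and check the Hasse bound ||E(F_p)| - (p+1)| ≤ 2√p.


Affine points = {(2, 8), (2, 15), (5, 4), (5, 19), (6, 11), (6, 12), (7, 3), (7, 20), (8, 10), (8, 13), (9, 3), (9, 20), (10, 8), (10, 15), (11, 8), (11, 15), (14, 1), (14, 22), (15, 5), (15, 18), (16, 1), (16, 22), (17, 2), (17, 21), (19, 0), (22, 6), (22, 17)}; affine count = 27; |E(F_23)| = 28.

Discriminant check: Δ ∝ 4a³ + 27b² = 4·14³ + 27·5² = 4·2744 + 27·25 ≡ 13 (mod 23). Nonzero ⇒ E is nonsingular.
For each x ∈ F_23, compute rhs = x³ + 14·x + 5 mod 23, then count y ∈ F_23 with y² ≡ rhs.
  x = 0: rhs = 5, matching y values: none (0 points).
  x = 1: rhs = 20, matching y values: none (0 points).
  x = 2: rhs = 18, matching y values: 8, 15 (2 points).
  x = 3: rhs = 5, matching y values: none (0 points).
  x = 4: rhs = 10, matching y values: none (0 points).
  x = 5: rhs = 16, matching y values: 4, 19 (2 points).
  x = 6: rhs = 6, matching y values: 11, 12 (2 points).
  x = 7: rhs = 9, matching y values: 3, 20 (2 points).
  x = 8: rhs = 8, matching y values: 10, 13 (2 points).
  x = 9: rhs = 9, matching y values: 3, 20 (2 points).
  x = 10: rhs = 18, matching y values: 8, 15 (2 points).
  x = 11: rhs = 18, matching y values: 8, 15 (2 points).
  x = 12: rhs = 15, matching y values: none (0 points).
  x = 13: rhs = 15, matching y values: none (0 points).
  x = 14: rhs = 1, matching y values: 1, 22 (2 points).
  x = 15: rhs = 2, matching y values: 5, 18 (2 points).
  x = 16: rhs = 1, matching y values: 1, 22 (2 points).
  x = 17: rhs = 4, matching y values: 2, 21 (2 points).
  x = 18: rhs = 17, matching y values: none (0 points).
  x = 19: rhs = 0, matching y values: 0 (1 points).
  x = 20: rhs = 5, matching y values: none (0 points).
  x = 21: rhs = 15, matching y values: none (0 points).
  x = 22: rhs = 13, matching y values: 6, 17 (2 points).
Total affine count: 27.
Full point count |E(F_23)| = 27 + 1 = 28.
Hasse bound: |28 − (23+1)| = |4| = 4 ≤ 2√23 ≈ 9.5917 ✓.
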